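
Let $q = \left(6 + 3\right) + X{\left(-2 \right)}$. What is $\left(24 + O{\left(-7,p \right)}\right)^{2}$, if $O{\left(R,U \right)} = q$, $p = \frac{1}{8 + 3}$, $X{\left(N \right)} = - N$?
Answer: $1225$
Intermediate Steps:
$p = \frac{1}{11} \approx 0.090909$
$q = 11$ ($q = \left(6 + 3\right) - -2 = 9 + 2 = 11$)
$O{\left(R,U \right)} = 11$
$\left(24 + O{\left(-7,p \right)}\right)^{2} = \left(24 + 11\right)^{2} = 35^{2} = 1225$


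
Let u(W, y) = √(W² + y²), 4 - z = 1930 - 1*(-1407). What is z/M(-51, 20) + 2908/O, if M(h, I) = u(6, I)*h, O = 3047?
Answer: 2908/3047 + 1111*√109/3706 ≈ 4.0842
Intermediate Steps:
z = -3333 (z = 4 - (1930 - 1*(-1407)) = 4 - (1930 + 1407) = 4 - 1*3337 = 4 - 3337 = -3333)
M(h, I) = h*√(36 + I²) (M(h, I) = √(6² + I²)*h = √(36 + I²)*h = h*√(36 + I²))
z/M(-51, 20) + 2908/O = -3333*(-1/(51*√(36 + 20²))) + 2908/3047 = -3333*(-1/(51*√(36 + 400))) + 2908*(1/3047) = -3333*(-√109/11118) + 2908/3047 = -(-1111)*√109/3706 + 2908/3047 = 1111*√109/3706 + 2908/3047 = 2908/3047 + 1111*√109/3706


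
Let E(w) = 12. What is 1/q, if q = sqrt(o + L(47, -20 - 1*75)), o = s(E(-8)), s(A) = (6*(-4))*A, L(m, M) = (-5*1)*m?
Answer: -I*sqrt(523)/523 ≈ -0.043727*I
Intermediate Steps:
L(m, M) = -5*m
s(A) = -24*A
o = -288 (o = -24*12 = -288)
q = I*sqrt(523) (q = sqrt(-288 - 5*47) = sqrt(-288 - 235) = sqrt(-523) = I*sqrt(523) ≈ 22.869*I)
1/q = 1/(I*sqrt(523)) = -I*sqrt(523)/523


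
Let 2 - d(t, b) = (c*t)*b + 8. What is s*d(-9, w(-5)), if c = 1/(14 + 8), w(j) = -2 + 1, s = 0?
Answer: 0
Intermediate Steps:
w(j) = -1
c = 1/22 ≈ 0.045455
d(t, b) = -6 - b*t/22 (d(t, b) = 2 - ((t/22)*b + 8) = 2 - (b*t/22 + 8) = 2 - (8 + b*t/22) = 2 + (-8 - b*t/22) = -6 - b*t/22)
s*d(-9, w(-5)) = 0*(-6 - 1/22*(-1)*(-9)) = 0*(-6 - 9/22) = 0*(-141/22) = 0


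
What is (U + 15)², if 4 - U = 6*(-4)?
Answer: 1849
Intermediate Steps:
U = 28 (U = 4 - 6*(-4) = 4 - 1*(-24) = 4 + 24 = 28)
(U + 15)² = (28 + 15)² = 43² = 1849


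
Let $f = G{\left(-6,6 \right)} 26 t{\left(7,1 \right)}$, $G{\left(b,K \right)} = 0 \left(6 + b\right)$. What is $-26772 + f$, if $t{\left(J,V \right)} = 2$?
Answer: $-26772$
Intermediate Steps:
$G{\left(b,K \right)} = 0$
$f = 0$ ($f = 0 \cdot 26 \cdot 2 = 0 \cdot 2 = 0$)
$-26772 + f = -26772 + 0 = -26772$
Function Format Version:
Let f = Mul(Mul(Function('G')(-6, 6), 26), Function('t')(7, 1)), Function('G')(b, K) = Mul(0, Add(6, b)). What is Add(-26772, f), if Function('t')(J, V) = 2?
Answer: -26772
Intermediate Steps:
Function('G')(b, K) = 0
f = 0 (f = Mul(Mul(0, 26), 2) = Mul(0, 2) = 0)
Add(-26772, f) = Add(-26772, 0) = -26772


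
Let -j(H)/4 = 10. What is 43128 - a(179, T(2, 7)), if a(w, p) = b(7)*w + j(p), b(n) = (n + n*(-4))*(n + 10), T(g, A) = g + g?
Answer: 107071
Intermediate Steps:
j(H) = -40 (j(H) = -4*10 = -40)
T(g, A) = 2*g
b(n) = -3*n*(10 + n) (b(n) = (n - 4*n)*(10 + n) = (-3*n)*(10 + n) = -3*n*(10 + n))
a(w, p) = -40 - 357*w (a(w, p) = (-3*7*(10 + 7))*w - 40 = (-3*7*17)*w - 40 = -357*w - 40 = -40 - 357*w)
43128 - a(179, T(2, 7)) = 43128 - (-40 - 357*179) = 43128 - (-40 - 63903) = 43128 - 1*(-63943) = 43128 + 63943 = 107071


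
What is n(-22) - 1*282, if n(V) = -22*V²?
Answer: -10930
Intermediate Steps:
n(-22) - 1*282 = -22*(-22)² - 1*282 = -22*484 - 282 = -10648 - 282 = -10930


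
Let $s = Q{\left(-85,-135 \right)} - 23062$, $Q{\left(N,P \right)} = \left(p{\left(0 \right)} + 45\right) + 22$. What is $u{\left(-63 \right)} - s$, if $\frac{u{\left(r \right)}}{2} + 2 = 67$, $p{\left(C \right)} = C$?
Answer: $23125$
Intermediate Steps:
$Q{\left(N,P \right)} = 67$ ($Q{\left(N,P \right)} = \left(0 + 45\right) + 22 = 45 + 22 = 67$)
$u{\left(r \right)} = 130$ ($u{\left(r \right)} = -4 + 2 \cdot 67 = -4 + 134 = 130$)
$s = -22995$ ($s = 67 - 23062 = -22995$)
$u{\left(-63 \right)} - s = 130 - -22995 = 130 + 22995 = 23125$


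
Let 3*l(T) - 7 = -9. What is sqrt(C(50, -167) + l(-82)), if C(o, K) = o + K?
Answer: I*sqrt(1059)/3 ≈ 10.847*I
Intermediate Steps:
C(o, K) = K + o
l(T) = -2/3 (l(T) = 7/3 + (1/3)*(-9) = 7/3 - 3 = -2/3)
sqrt(C(50, -167) + l(-82)) = sqrt((-167 + 50) - 2/3) = sqrt(-117 - 2/3) = sqrt(-353/3) = I*sqrt(1059)/3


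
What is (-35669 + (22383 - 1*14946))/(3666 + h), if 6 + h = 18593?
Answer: -28232/22253 ≈ -1.2687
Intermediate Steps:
h = 18587 (h = -6 + 18593 = 18587)
(-35669 + (22383 - 1*14946))/(3666 + h) = (-35669 + (22383 - 1*14946))/(3666 + 18587) = (-35669 + (22383 - 14946))/22253 = (-35669 + 7437)*(1/22253) = -28232*1/22253 = -28232/22253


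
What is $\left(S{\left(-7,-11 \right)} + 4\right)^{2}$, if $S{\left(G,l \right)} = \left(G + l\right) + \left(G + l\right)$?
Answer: $1024$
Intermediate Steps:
$S{\left(G,l \right)} = 2 G + 2 l$
$\left(S{\left(-7,-11 \right)} + 4\right)^{2} = \left(\left(2 \left(-7\right) + 2 \left(-11\right)\right) + 4\right)^{2} = \left(\left(-14 - 22\right) + 4\right)^{2} = \left(-36 + 4\right)^{2} = \left(-32\right)^{2} = 1024$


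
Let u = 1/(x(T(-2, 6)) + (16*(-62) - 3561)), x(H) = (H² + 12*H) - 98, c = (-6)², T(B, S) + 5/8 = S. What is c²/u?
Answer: -23626647/4 ≈ -5.9067e+6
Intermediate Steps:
T(B, S) = -5/8 + S
c = 36
x(H) = -98 + H² + 12*H
u = -64/291687 (u = 1/((-98 + (-5/8 + 6)² + 12*(-5/8 + 6)) + (16*(-62) - 3561)) = 1/((-98 + (43/8)² + 12*(43/8)) + (-992 - 3561)) = 1/((-98 + 1849/64 + 129/2) - 4553) = 1/(-295/64 - 4553) = 1/(-291687/64) = -64/291687 ≈ -0.00021941)
c²/u = 36²/(-64/291687) = 1296*(-291687/64) = -23626647/4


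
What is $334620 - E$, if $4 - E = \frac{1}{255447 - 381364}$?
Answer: $\frac{42133842871}{125917} \approx 3.3462 \cdot 10^{5}$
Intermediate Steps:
$E = \frac{503669}{125917}$ ($E = 4 - \frac{1}{255447 - 381364} = 4 - \frac{1}{-125917} = 4 - - \frac{1}{125917} = 4 + \frac{1}{125917} = \frac{503669}{125917} \approx 4.0$)
$334620 - E = 334620 - \frac{503669}{125917} = \frac{42133842871}{125917}$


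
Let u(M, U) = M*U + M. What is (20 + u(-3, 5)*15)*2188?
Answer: -547000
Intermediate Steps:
u(M, U) = M + M*U
(20 + u(-3, 5)*15)*2188 = (20 - 3*(1 + 5)*15)*2188 = (20 - 3*6*15)*2188 = (20 - 18*15)*2188 = (20 - 270)*2188 = -250*2188 = -547000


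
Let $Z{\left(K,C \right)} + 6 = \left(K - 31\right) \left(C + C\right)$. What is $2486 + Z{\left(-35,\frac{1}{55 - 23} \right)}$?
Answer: $\frac{19807}{8} \approx 2475.9$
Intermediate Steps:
$Z{\left(K,C \right)} = -6 + 2 C \left(-31 + K\right)$ ($Z{\left(K,C \right)} = -6 + \left(K - 31\right) \left(C + C\right) = -6 + \left(-31 + K\right) 2 C = -6 + 2 C \left(-31 + K\right)$)
$2486 + Z{\left(-35,\frac{1}{55 - 23} \right)} = 2486 - \left(6 + \frac{62}{55 - 23} - 2 \frac{1}{55 - 23} \left(-35\right)\right) = 2486 - \left(6 + \frac{31}{16} - 2 \cdot \frac{1}{32} \left(-35\right)\right) = 2486 - \left(\frac{127}{16} + \frac{35}{16}\right) = 2486 - \frac{81}{8} = \frac{19807}{8}$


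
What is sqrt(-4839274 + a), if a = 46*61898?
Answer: I*sqrt(1991966) ≈ 1411.4*I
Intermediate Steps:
a = 2847308
sqrt(-4839274 + a) = sqrt(-4839274 + 2847308) = sqrt(-1991966) = I*sqrt(1991966)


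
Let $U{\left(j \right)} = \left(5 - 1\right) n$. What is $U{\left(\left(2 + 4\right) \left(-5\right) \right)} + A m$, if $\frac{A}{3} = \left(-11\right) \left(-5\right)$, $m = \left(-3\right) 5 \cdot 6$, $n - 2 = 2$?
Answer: $-14834$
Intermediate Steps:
$n = 4$ ($n = 2 + 2 = 4$)
$m = -90$ ($m = \left(-15\right) 6 = -90$)
$U{\left(j \right)} = 16$ ($U{\left(j \right)} = \left(5 - 1\right) 4 = 4 \cdot 4 = 16$)
$A = 165$ ($A = 3 \left(\left(-11\right) \left(-5\right)\right) = 3 \cdot 55 = 165$)
$U{\left(\left(2 + 4\right) \left(-5\right) \right)} + A m = 16 + 165 \left(-90\right) = 16 - 14850 = -14834$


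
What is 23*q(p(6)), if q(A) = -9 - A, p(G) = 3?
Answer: -276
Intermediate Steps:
23*q(p(6)) = 23*(-9 - 1*3) = 23*(-9 - 3) = 23*(-12) = -276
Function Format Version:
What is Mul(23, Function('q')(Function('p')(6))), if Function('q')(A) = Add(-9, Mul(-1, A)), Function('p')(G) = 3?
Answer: -276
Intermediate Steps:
Mul(23, Function('q')(Function('p')(6))) = Mul(23, Add(-9, Mul(-1, 3))) = Mul(23, Add(-9, -3)) = Mul(23, -12) = -276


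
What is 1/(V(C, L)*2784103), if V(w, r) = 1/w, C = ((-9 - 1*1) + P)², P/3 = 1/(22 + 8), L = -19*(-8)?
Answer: 9801/278410300 ≈ 3.5203e-5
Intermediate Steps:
L = 152
P = ⅒ (P = 3/(22 + 8) = 3/30 = 3*(1/30) = ⅒ ≈ 0.10000)
C = 9801/100 (C = ((-9 - 1*1) + ⅒)² = ((-9 - 1) + ⅒)² = (-10 + ⅒)² = (-99/10)² = 9801/100 ≈ 98.010)
1/(V(C, L)*2784103) = 1/(1/(9801/100)*2784103) = (1/2784103)/(100/9801) = (9801/100)*(1/2784103) = 9801/278410300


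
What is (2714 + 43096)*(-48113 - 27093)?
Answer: -3445186860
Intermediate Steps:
(2714 + 43096)*(-48113 - 27093) = 45810*(-75206) = -3445186860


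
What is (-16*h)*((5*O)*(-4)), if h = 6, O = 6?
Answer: 11520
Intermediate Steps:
(-16*h)*((5*O)*(-4)) = (-16*6)*((5*6)*(-4)) = -2880*(-4) = -96*(-120) = 11520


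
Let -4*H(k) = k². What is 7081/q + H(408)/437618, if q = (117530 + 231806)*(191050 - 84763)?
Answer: -772596898602527/8124350913400488 ≈ -0.095096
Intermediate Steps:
H(k) = -k²/4
q = 37129875432 (q = 349336*106287 = 37129875432)
7081/q + H(408)/437618 = 7081/37129875432 - ¼*408²/437618 = 7081*(1/37129875432) - ¼*166464*(1/437618) = 7081/37129875432 - 41616*1/437618 = 7081/37129875432 - 20808/218809 = -772596898602527/8124350913400488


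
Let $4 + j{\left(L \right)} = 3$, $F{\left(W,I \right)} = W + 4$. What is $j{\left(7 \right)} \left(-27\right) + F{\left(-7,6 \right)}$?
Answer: $24$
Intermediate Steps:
$F{\left(W,I \right)} = 4 + W$
$j{\left(L \right)} = -1$ ($j{\left(L \right)} = -4 + 3 = -1$)
$j{\left(7 \right)} \left(-27\right) + F{\left(-7,6 \right)} = \left(-1\right) \left(-27\right) + \left(4 - 7\right) = 27 - 3 = 24$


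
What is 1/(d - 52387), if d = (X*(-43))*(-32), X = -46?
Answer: -1/115683 ≈ -8.6443e-6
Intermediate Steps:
d = -63296 (d = -46*(-43)*(-32) = 1978*(-32) = -63296)
1/(d - 52387) = 1/(-63296 - 52387) = 1/(-115683) = -1/115683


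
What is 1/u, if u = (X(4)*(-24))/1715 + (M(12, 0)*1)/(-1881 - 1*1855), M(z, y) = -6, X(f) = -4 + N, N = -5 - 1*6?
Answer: 640724/135525 ≈ 4.7277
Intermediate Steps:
N = -11 (N = -5 - 6 = -11)
X(f) = -15 (X(f) = -4 - 11 = -15)
u = 135525/640724 (u = -15*(-24)/1715 + (-6*1)/(-1881 - 1*1855) = 360*(1/1715) - 6/(-1881 - 1855) = 72/343 - 6/(-3736) = 72/343 - 6*(-1/3736) = 72/343 + 3/1868 = 135525/640724 ≈ 0.21152)
1/u = 1/(135525/640724) = 640724/135525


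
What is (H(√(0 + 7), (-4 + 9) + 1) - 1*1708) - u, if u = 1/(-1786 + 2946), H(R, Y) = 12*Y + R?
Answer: -1897761/1160 + √7 ≈ -1633.4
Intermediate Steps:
H(R, Y) = R + 12*Y
u = 1/1160 ≈ 0.00086207
(H(√(0 + 7), (-4 + 9) + 1) - 1*1708) - u = ((√(0 + 7) + 12*((-4 + 9) + 1)) - 1*1708) - 1*1/1160 = ((√7 + 12*(5 + 1)) - 1708) - 1/1160 = ((√7 + 12*6) - 1708) - 1/1160 = ((√7 + 72) - 1708) - 1/1160 = ((72 + √7) - 1708) - 1/1160 = (-1636 + √7) - 1/1160 = -1897761/1160 + √7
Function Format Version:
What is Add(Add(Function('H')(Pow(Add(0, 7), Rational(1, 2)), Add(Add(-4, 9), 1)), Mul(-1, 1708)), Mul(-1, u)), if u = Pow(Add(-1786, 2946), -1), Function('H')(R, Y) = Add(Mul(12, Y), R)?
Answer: Add(Rational(-1897761, 1160), Pow(7, Rational(1, 2))) ≈ -1633.4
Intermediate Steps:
Function('H')(R, Y) = Add(R, Mul(12, Y))
u = Rational(1, 1160) (u = Pow(1160, -1) = Rational(1, 1160) ≈ 0.00086207)
Add(Add(Function('H')(Pow(Add(0, 7), Rational(1, 2)), Add(Add(-4, 9), 1)), Mul(-1, 1708)), Mul(-1, u)) = Add(Add(Add(Pow(Add(0, 7), Rational(1, 2)), Mul(12, Add(Add(-4, 9), 1))), Mul(-1, 1708)), Mul(-1, Rational(1, 1160))) = Add(Add(Add(Pow(7, Rational(1, 2)), Mul(12, Add(5, 1))), -1708), Rational(-1, 1160)) = Add(Add(Add(Pow(7, Rational(1, 2)), Mul(12, 6)), -1708), Rational(-1, 1160)) = Add(Add(Add(Pow(7, Rational(1, 2)), 72), -1708), Rational(-1, 1160)) = Add(Add(Add(72, Pow(7, Rational(1, 2))), -1708), Rational(-1, 1160)) = Add(Add(-1636, Pow(7, Rational(1, 2))), Rational(-1, 1160)) = Add(Rational(-1897761, 1160), Pow(7, Rational(1, 2)))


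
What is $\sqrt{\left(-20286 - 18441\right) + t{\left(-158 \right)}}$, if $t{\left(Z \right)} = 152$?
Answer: $5 i \sqrt{1543} \approx 196.41 i$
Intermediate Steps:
$\sqrt{\left(-20286 - 18441\right) + t{\left(-158 \right)}} = \sqrt{\left(-20286 - 18441\right) + 152} = \sqrt{-38727 + 152} = \sqrt{-38575} = 5 i \sqrt{1543}$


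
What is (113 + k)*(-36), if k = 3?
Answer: -4176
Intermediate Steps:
(113 + k)*(-36) = (113 + 3)*(-36) = 116*(-36) = -4176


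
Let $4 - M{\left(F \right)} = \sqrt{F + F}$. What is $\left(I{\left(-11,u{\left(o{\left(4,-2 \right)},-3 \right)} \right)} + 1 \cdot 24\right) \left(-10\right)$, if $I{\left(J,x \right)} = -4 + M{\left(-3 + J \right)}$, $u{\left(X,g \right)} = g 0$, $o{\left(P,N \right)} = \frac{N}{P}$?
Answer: $-240 + 20 i \sqrt{7} \approx -240.0 + 52.915 i$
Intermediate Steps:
$M{\left(F \right)} = 4 - \sqrt{2} \sqrt{F}$ ($M{\left(F \right)} = 4 - \sqrt{F + F} = 4 - \sqrt{2 F} = 4 - \sqrt{2} \sqrt{F}$)
$u{\left(X,g \right)} = 0$
$I{\left(J,x \right)} = - \sqrt{2} \sqrt{-3 + J}$ ($I{\left(J,x \right)} = -4 - \left(-4 + \sqrt{2} \sqrt{-3 + J}\right) = - \sqrt{2} \sqrt{-3 + J}$)
$\left(I{\left(-11,u{\left(o{\left(4,-2 \right)},-3 \right)} \right)} + 1 \cdot 24\right) \left(-10\right) = \left(- \sqrt{-6 + 2 \left(-11\right)} + 1 \cdot 24\right) \left(-10\right) = \left(- \sqrt{-6 - 22} + 24\right) \left(-10\right) = \left(- \sqrt{-28} + 24\right) \left(-10\right) = \left(- 2 i \sqrt{7} + 24\right) \left(-10\right) = \left(24 - 2 i \sqrt{7}\right) \left(-10\right) = -240 + 20 i \sqrt{7}$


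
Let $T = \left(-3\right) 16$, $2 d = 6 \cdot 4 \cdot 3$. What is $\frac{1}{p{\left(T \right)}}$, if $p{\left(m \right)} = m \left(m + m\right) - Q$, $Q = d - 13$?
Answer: $\frac{1}{4585} \approx 0.0002181$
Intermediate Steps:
$d = 36$ ($d = \frac{6 \cdot 4 \cdot 3}{2} = \frac{24 \cdot 3}{2} = \frac{1}{2} \cdot 72 = 36$)
$Q = 23$ ($Q = 36 - 13 = 23$)
$T = -48$
$p{\left(m \right)} = -23 + 2 m^{2}$ ($p{\left(m \right)} = m \left(m + m\right) - 23 = m 2 m - 23 = 2 m^{2} - 23 = -23 + 2 m^{2}$)
$\frac{1}{p{\left(T \right)}} = \frac{1}{-23 + 2 \left(-48\right)^{2}} = \frac{1}{-23 + 2 \cdot 2304} = \frac{1}{-23 + 4608} = \frac{1}{4585}$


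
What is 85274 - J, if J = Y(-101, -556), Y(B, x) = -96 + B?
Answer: 85471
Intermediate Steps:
J = -197 (J = -96 - 101 = -197)
85274 - J = 85274 - 1*(-197) = 85274 + 197 = 85471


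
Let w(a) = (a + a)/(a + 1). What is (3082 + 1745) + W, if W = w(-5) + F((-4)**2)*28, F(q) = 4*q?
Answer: 13243/2 ≈ 6621.5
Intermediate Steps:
w(a) = 2*a/(1 + a) (w(a) = (2*a)/(1 + a) = 2*a/(1 + a))
W = 3589/2 (W = 2*(-5)/(1 - 5) + (4*(-4)**2)*28 = 2*(-5)/(-4) + (4*16)*28 = 2*(-5)*(-1/4) + 64*28 = 5/2 + 1792 = 3589/2 ≈ 1794.5)
(3082 + 1745) + W = (3082 + 1745) + 3589/2 = 4827 + 3589/2 = 13243/2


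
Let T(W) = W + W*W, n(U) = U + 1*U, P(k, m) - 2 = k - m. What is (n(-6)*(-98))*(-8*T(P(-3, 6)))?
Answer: -395136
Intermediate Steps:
P(k, m) = 2 + k - m (P(k, m) = 2 + (k - m) = 2 + k - m)
n(U) = 2*U (n(U) = U + U = 2*U)
T(W) = W + W**2
(n(-6)*(-98))*(-8*T(P(-3, 6))) = ((2*(-6))*(-98))*(-8*(2 - 3 - 1*6)*(1 + (2 - 3 - 1*6))) = (-12*(-98))*(-8*(2 - 3 - 6)*(1 + (2 - 3 - 6))) = 1176*(-(-56)*(1 - 7)) = 1176*(-(-56)*(-6)) = 1176*(-8*42) = 1176*(-336) = -395136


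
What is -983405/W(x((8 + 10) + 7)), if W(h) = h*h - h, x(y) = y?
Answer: -196681/120 ≈ -1639.0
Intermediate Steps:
W(h) = h**2 - h
-983405/W(x((8 + 10) + 7)) = -983405*1/((-1 + ((8 + 10) + 7))*((8 + 10) + 7)) = -983405*1/((-1 + (18 + 7))*(18 + 7)) = -983405*1/(25*(-1 + 25)) = -983405/(25*24) = -983405/600 = -983405*1/600 = -196681/120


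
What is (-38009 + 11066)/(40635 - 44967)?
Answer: 8981/1444 ≈ 6.2195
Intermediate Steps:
(-38009 + 11066)/(40635 - 44967) = -26943/(-4332) = -26943*(-1/4332) = 8981/1444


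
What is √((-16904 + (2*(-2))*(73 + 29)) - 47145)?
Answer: I*√64457 ≈ 253.88*I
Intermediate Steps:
√((-16904 + (2*(-2))*(73 + 29)) - 47145) = √((-16904 - 4*102) - 47145) = √((-16904 - 408) - 47145) = √(-17312 - 47145) = √(-64457) = I*√64457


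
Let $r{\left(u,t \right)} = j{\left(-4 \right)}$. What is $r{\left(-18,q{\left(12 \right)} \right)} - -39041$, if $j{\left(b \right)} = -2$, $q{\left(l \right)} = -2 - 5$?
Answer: $39039$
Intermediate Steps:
$q{\left(l \right)} = -7$ ($q{\left(l \right)} = -2 - 5 = -7$)
$r{\left(u,t \right)} = -2$
$r{\left(-18,q{\left(12 \right)} \right)} - -39041 = -2 - -39041 = -2 + 39041 = 39039$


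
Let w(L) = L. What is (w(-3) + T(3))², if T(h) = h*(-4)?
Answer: 225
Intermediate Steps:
T(h) = -4*h
(w(-3) + T(3))² = (-3 - 4*3)² = (-3 - 12)² = (-15)² = 225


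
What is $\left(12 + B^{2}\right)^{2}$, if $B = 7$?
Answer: $3721$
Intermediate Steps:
$\left(12 + B^{2}\right)^{2} = \left(12 + 7^{2}\right)^{2} = \left(12 + 49\right)^{2} = 61^{2} = 3721$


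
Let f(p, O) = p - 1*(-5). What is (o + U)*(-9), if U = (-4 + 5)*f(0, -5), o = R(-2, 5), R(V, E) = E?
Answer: -90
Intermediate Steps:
f(p, O) = 5 + p (f(p, O) = p + 5 = 5 + p)
o = 5
U = 5 (U = (-4 + 5)*(5 + 0) = 1*5 = 5)
(o + U)*(-9) = (5 + 5)*(-9) = 10*(-9) = -90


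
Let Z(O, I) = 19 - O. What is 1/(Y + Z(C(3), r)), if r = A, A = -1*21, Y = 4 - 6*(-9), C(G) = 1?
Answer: 1/76 ≈ 0.013158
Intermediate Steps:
Y = 58 (Y = 4 + 54 = 58)
A = -21
r = -21
1/(Y + Z(C(3), r)) = 1/(58 + (19 - 1*1)) = 1/(58 + (19 - 1)) = 1/(58 + 18) = 1/76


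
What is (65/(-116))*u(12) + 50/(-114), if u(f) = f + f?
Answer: -22955/1653 ≈ -13.887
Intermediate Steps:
u(f) = 2*f
(65/(-116))*u(12) + 50/(-114) = (65/(-116))*(2*12) + 50/(-114) = (65*(-1/116))*24 + 50*(-1/114) = -65/116*24 - 25/57 = -390/29 - 25/57 = -22955/1653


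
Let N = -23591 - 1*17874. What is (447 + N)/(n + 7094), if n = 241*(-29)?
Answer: -41018/105 ≈ -390.65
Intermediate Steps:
n = -6989
N = -41465 (N = -23591 - 17874 = -41465)
(447 + N)/(n + 7094) = (447 - 41465)/(-6989 + 7094) = -41018/105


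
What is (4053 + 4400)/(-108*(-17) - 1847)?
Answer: -8453/11 ≈ -768.45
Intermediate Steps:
(4053 + 4400)/(-108*(-17) - 1847) = 8453/(1836 - 1847) = 8453/(-11) = 8453*(-1/11) = -8453/11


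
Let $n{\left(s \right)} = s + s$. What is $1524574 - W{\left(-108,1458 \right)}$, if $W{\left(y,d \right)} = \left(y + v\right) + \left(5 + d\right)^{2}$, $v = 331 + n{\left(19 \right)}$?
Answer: $-616056$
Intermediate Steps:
$n{\left(s \right)} = 2 s$
$v = 369$ ($v = 331 + 2 \cdot 19 = 331 + 38 = 369$)
$W{\left(y,d \right)} = 369 + y + \left(5 + d\right)^{2}$ ($W{\left(y,d \right)} = \left(y + 369\right) + \left(5 + d\right)^{2} = \left(369 + y\right) + \left(5 + d\right)^{2} = 369 + y + \left(5 + d\right)^{2}$)
$1524574 - W{\left(-108,1458 \right)} = 1524574 - \left(369 - 108 + \left(5 + 1458\right)^{2}\right) = 1524574 - \left(369 - 108 + 1463^{2}\right) = 1524574 - \left(369 - 108 + 2140369\right) = 1524574 - 2140630 = -616056$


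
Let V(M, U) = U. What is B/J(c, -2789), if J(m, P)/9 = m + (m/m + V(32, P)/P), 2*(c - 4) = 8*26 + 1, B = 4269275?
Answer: 8538550/1989 ≈ 4292.9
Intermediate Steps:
c = 217/2 (c = 4 + (8*26 + 1)/2 = 4 + (208 + 1)/2 = 4 + (½)*209 = 4 + 209/2 = 217/2 ≈ 108.50)
J(m, P) = 18 + 9*m (J(m, P) = 9*(m + (m/m + P/P)) = 9*(m + (1 + 1)) = 9*(m + 2) = 9*(2 + m) = 18 + 9*m)
B/J(c, -2789) = 4269275/(18 + 9*(217/2)) = 4269275/(18 + 1953/2) = 4269275/(1989/2) = 4269275*(2/1989) = 8538550/1989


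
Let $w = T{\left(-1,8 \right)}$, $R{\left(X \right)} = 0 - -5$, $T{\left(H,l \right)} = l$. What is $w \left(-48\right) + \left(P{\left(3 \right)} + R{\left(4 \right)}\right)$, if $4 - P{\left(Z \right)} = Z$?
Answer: $-378$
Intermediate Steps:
$P{\left(Z \right)} = 4 - Z$
$R{\left(X \right)} = 5$ ($R{\left(X \right)} = 0 + 5 = 5$)
$w = 8$
$w \left(-48\right) + \left(P{\left(3 \right)} + R{\left(4 \right)}\right) = 8 \left(-48\right) + \left(\left(4 - 3\right) + 5\right) = -384 + \left(\left(4 - 3\right) + 5\right) = -384 + \left(1 + 5\right) = -384 + 6 = -378$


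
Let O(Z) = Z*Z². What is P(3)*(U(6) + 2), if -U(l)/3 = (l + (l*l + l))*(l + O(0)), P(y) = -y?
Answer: 2586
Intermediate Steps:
O(Z) = Z³
U(l) = -3*l*(l² + 2*l) (U(l) = -3*(l + (l*l + l))*(l + 0³) = -3*(l + (l² + l))*(l + 0) = -3*(l + (l + l²))*l = -3*(l² + 2*l)*l = -3*l*(l² + 2*l))
P(3)*(U(6) + 2) = (-1*3)*(-3*6²*(2 + 6) + 2) = -3*(-3*36*8 + 2) = -3*(-864 + 2) = -3*(-862) = 2586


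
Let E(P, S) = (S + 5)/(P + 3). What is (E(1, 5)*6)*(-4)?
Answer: -60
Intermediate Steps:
E(P, S) = (5 + S)/(3 + P)
(E(1, 5)*6)*(-4) = (((5 + 5)/(3 + 1))*6)*(-4) = ((10/4)*6)*(-4) = (((1/4)*10)*6)*(-4) = ((5/2)*6)*(-4) = 15*(-4) = -60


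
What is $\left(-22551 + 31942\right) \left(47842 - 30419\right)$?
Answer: $163619393$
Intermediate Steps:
$\left(-22551 + 31942\right) \left(47842 - 30419\right) = 9391 \cdot 17423 = 163619393$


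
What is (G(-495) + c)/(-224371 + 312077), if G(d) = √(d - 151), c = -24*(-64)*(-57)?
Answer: -43776/43853 + I*√646/87706 ≈ -0.99824 + 0.00028979*I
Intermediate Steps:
c = -87552 (c = 1536*(-57) = -87552)
G(d) = √(-151 + d)
(G(-495) + c)/(-224371 + 312077) = (√(-151 - 495) - 87552)/(-224371 + 312077) = (√(-646) - 87552)/87706 = (I*√646 - 87552)*(1/87706) = (-87552 + I*√646)*(1/87706) = -43776/43853 + I*√646/87706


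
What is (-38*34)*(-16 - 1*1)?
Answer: 21964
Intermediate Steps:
(-38*34)*(-16 - 1*1) = -1292*(-16 - 1) = -1292*(-17) = 21964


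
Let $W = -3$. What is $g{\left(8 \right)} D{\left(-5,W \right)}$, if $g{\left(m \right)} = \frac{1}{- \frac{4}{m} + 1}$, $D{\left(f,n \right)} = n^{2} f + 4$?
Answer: $-82$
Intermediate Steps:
$D{\left(f,n \right)} = 4 + f n^{2}$ ($D{\left(f,n \right)} = f n^{2} + 4 = 4 + f n^{2}$)
$g{\left(m \right)} = \frac{1}{1 - \frac{4}{m}}$
$g{\left(8 \right)} D{\left(-5,W \right)} = \frac{8}{-4 + 8} \left(4 - 5 \left(-3\right)^{2}\right) = \frac{8}{4} \left(4 - 45\right) = 8 \cdot \frac{1}{4} \left(4 - 45\right) = 2 \left(-41\right) = -82$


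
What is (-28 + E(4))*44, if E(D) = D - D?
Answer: -1232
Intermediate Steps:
E(D) = 0
(-28 + E(4))*44 = (-28 + 0)*44 = -28*44 = -1232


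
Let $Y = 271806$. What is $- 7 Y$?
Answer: $-1902642$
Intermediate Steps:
$- 7 Y = \left(-7\right) 271806 = -1902642$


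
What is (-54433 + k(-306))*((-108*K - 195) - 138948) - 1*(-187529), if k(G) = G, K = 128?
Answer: 8373448142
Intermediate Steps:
(-54433 + k(-306))*((-108*K - 195) - 138948) - 1*(-187529) = (-54433 - 306)*((-108*128 - 195) - 138948) - 1*(-187529) = -54739*((-13824 - 195) - 138948) + 187529 = -54739*(-14019 - 138948) + 187529 = -54739*(-152967) + 187529 = 8373260613 + 187529 = 8373448142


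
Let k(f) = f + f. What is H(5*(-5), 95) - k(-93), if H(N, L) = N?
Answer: 161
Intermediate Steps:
k(f) = 2*f
H(5*(-5), 95) - k(-93) = 5*(-5) - 2*(-93) = -25 - 1*(-186) = -25 + 186 = 161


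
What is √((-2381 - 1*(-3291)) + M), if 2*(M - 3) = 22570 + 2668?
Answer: 2*√3383 ≈ 116.33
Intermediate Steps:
M = 12622 (M = 3 + (22570 + 2668)/2 = 3 + (½)*25238 = 3 + 12619 = 12622)
√((-2381 - 1*(-3291)) + M) = √((-2381 - 1*(-3291)) + 12622) = √((-2381 + 3291) + 12622) = √(910 + 12622) = √13532 = 2*√3383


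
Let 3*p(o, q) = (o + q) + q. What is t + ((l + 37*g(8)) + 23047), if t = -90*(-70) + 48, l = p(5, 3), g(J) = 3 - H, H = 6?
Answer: 87863/3 ≈ 29288.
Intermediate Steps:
p(o, q) = o/3 + 2*q/3 (p(o, q) = ((o + q) + q)/3 = (o + 2*q)/3 = o/3 + 2*q/3)
g(J) = -3 (g(J) = 3 - 1*6 = 3 - 6 = -3)
l = 11/3 (l = (⅓)*5 + (⅔)*3 = 5/3 + 2 = 11/3 ≈ 3.6667)
t = 6348 (t = 6300 + 48 = 6348)
t + ((l + 37*g(8)) + 23047) = 6348 + ((11/3 + 37*(-3)) + 23047) = 6348 + ((11/3 - 111) + 23047) = 6348 + (-322/3 + 23047) = 6348 + 68819/3 = 87863/3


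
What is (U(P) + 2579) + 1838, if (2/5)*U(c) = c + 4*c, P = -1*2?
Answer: 4392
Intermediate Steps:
P = -2
U(c) = 25*c/2 (U(c) = 5*(c + 4*c)/2 = 5*(5*c)/2 = 25*c/2)
(U(P) + 2579) + 1838 = ((25/2)*(-2) + 2579) + 1838 = (-25 + 2579) + 1838 = 2554 + 1838 = 4392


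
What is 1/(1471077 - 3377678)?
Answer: -1/1906601 ≈ -5.2449e-7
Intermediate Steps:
1/(1471077 - 3377678) = 1/(-1906601) = -1/1906601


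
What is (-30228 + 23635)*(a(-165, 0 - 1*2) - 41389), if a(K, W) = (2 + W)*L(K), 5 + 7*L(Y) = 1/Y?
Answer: 272877677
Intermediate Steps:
L(Y) = -5/7 + 1/(7*Y)
a(K, W) = (1 - 5*K)*(2 + W)/(7*K) (a(K, W) = (2 + W)*((1 - 5*K)/(7*K)) = (1 - 5*K)*(2 + W)/(7*K))
(-30228 + 23635)*(a(-165, 0 - 1*2) - 41389) = (-30228 + 23635)*(-⅐*(-1 + 5*(-165))*(2 + (0 - 1*2))/(-165) - 41389) = -6593*(-⅐*(-1/165)*(-1 - 825)*(2 + (0 - 2)) - 41389) = -6593*(-⅐*(-1/165)*(-826)*(2 - 2) - 41389) = -6593*(-⅐*(-1/165)*(-826)*0 - 41389) = -6593*(0 - 41389) = -6593*(-41389) = 272877677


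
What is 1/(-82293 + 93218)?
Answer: 1/10925 ≈ 9.1533e-5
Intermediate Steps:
1/(-82293 + 93218) = 1/10925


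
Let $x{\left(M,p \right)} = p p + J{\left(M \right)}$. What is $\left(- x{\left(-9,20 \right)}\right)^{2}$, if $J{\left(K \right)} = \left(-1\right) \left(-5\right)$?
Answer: $164025$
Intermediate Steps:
$J{\left(K \right)} = 5$
$x{\left(M,p \right)} = 5 + p^{2}$ ($x{\left(M,p \right)} = p p + 5 = p^{2} + 5 = 5 + p^{2}$)
$\left(- x{\left(-9,20 \right)}\right)^{2} = \left(- (5 + 20^{2})\right)^{2} = \left(- (5 + 400)\right)^{2} = \left(\left(-1\right) 405\right)^{2} = \left(-405\right)^{2} = 164025$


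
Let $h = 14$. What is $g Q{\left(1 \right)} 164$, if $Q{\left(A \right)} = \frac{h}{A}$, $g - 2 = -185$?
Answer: $-420168$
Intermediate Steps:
$g = -183$ ($g = 2 - 185 = -183$)
$Q{\left(A \right)} = \frac{14}{A}$
$g Q{\left(1 \right)} 164 = - 183 \cdot \frac{14}{1} \cdot 164 = - 183 \cdot 14 \cdot 1 \cdot 164 = \left(-183\right) 14 \cdot 164 = \left(-2562\right) 164 = -420168$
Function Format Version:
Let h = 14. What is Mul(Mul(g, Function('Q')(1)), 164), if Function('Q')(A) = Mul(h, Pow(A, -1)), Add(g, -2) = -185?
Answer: -420168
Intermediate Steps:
g = -183 (g = Add(2, -185) = -183)
Function('Q')(A) = Mul(14, Pow(A, -1))
Mul(Mul(g, Function('Q')(1)), 164) = Mul(Mul(-183, Mul(14, Pow(1, -1))), 164) = Mul(Mul(-183, Mul(14, 1)), 164) = Mul(Mul(-183, 14), 164) = Mul(-2562, 164) = -420168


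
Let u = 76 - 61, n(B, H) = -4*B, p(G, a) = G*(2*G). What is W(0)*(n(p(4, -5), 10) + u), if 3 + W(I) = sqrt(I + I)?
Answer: 339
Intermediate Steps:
p(G, a) = 2*G**2
u = 15
W(I) = -3 + sqrt(2)*sqrt(I) (W(I) = -3 + sqrt(I + I) = -3 + sqrt(2*I) = -3 + sqrt(2)*sqrt(I))
W(0)*(n(p(4, -5), 10) + u) = (-3 + sqrt(2)*sqrt(0))*(-8*4**2 + 15) = (-3 + sqrt(2)*0)*(-8*16 + 15) = (-3 + 0)*(-4*32 + 15) = -3*(-128 + 15) = -3*(-113) = 339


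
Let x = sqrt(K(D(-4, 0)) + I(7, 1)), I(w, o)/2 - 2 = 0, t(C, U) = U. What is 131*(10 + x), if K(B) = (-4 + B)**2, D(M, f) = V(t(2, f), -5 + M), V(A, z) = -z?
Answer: 1310 + 131*sqrt(29) ≈ 2015.5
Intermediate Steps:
I(w, o) = 4 (I(w, o) = 4 + 2*0 = 4 + 0 = 4)
D(M, f) = 5 - M (D(M, f) = -(-5 + M) = 5 - M)
x = sqrt(29) (x = sqrt((-4 + (5 - 1*(-4)))**2 + 4) = sqrt((-4 + (5 + 4))**2 + 4) = sqrt((-4 + 9)**2 + 4) = sqrt(5**2 + 4) = sqrt(25 + 4) = sqrt(29) ≈ 5.3852)
131*(10 + x) = 131*(10 + sqrt(29)) = 1310 + 131*sqrt(29)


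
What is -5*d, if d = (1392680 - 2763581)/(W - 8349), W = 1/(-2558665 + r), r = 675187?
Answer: -12910309368390/15725157823 ≈ -821.00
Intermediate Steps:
W = -1/1883478 (W = 1/(-2558665 + 675187) = 1/(-1883478) = -1/1883478 ≈ -5.3093e-7)
d = 2582061873678/15725157823 (d = (1392680 - 2763581)/(-1/1883478 - 8349) = -1370901/(-15725157823/1883478) = -1370901*(-1883478/15725157823) = 2582061873678/15725157823 ≈ 164.20)
-5*d = -5*2582061873678/15725157823 = -12910309368390/15725157823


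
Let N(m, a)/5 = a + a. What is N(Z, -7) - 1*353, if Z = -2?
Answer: -423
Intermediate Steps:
N(m, a) = 10*a (N(m, a) = 5*(a + a) = 5*(2*a) = 10*a)
N(Z, -7) - 1*353 = 10*(-7) - 1*353 = -70 - 353 = -423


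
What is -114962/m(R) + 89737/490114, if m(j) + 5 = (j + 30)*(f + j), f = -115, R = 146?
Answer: -55855329281/2671611414 ≈ -20.907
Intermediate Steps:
m(j) = -5 + (-115 + j)*(30 + j) (m(j) = -5 + (j + 30)*(-115 + j) = -5 + (30 + j)*(-115 + j) = -5 + (-115 + j)*(30 + j))
-114962/m(R) + 89737/490114 = -114962/(-3455 + 146**2 - 85*146) + 89737/490114 = -114962/(-3455 + 21316 - 12410) + 89737*(1/490114) = -114962/5451 + 89737/490114 = -55855329281/2671611414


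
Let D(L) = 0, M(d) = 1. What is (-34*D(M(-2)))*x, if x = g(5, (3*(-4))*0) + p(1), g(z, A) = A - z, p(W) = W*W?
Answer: 0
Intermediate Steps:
p(W) = W**2
x = -4 (x = ((3*(-4))*0 - 1*5) + 1**2 = (-12*0 - 5) + 1 = (0 - 5) + 1 = -5 + 1 = -4)
(-34*D(M(-2)))*x = -34*0*(-4) = 0*(-4) = 0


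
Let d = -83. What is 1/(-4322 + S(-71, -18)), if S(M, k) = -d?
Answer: -1/4239 ≈ -0.00023590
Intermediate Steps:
S(M, k) = 83 (S(M, k) = -1*(-83) = 83)
1/(-4322 + S(-71, -18)) = 1/(-4322 + 83) = 1/(-4239) = -1/4239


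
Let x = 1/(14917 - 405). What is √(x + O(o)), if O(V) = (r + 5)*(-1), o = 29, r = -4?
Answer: I*√13161477/3628 ≈ 0.99997*I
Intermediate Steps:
x = 1/14512 ≈ 6.8908e-5
O(V) = -1 (O(V) = (-4 + 5)*(-1) = 1*(-1) = -1)
√(x + O(o)) = √(1/14512 - 1) = √(-14511/14512) = I*√13161477/3628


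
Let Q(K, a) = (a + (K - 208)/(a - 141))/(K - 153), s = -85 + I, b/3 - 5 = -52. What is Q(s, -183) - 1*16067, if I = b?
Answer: -986452237/61398 ≈ -16067.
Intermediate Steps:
b = -141 (b = 15 + 3*(-52) = 15 - 156 = -141)
I = -141
s = -226 (s = -85 - 141 = -226)
Q(K, a) = (a + (-208 + K)/(-141 + a))/(-153 + K)
Q(s, -183) - 1*16067 = (-208 - 226 + (-183)² - 141*(-183))/(21573 - 153*(-183) - 141*(-226) - 226*(-183)) - 1*16067 = (-208 - 226 + 33489 + 25803)/(21573 + 27999 + 31866 + 41358) - 16067 = 58858/122796 - 16067 = (1/122796)*58858 - 16067 = 29429/61398 - 16067 = -986452237/61398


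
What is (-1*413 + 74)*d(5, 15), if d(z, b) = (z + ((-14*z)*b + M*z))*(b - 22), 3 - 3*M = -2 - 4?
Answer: -2444190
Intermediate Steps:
M = 3 (M = 1 - (-2 - 4)/3 = 1 - ⅓*(-6) = 1 + 2 = 3)
d(z, b) = (-22 + b)*(4*z - 14*b*z) (d(z, b) = (z + ((-14*z)*b + 3*z))*(b - 22) = (z + (-14*b*z + 3*z))*(-22 + b) = (z + (3*z - 14*b*z))*(-22 + b) = (4*z - 14*b*z)*(-22 + b) = (-22 + b)*(4*z - 14*b*z))
(-1*413 + 74)*d(5, 15) = (-1*413 + 74)*(2*5*(-44 - 7*15² + 156*15)) = (-413 + 74)*(2*5*(-44 - 7*225 + 2340)) = -678*5*(-44 - 1575 + 2340) = -678*5*721 = -339*7210 = -2444190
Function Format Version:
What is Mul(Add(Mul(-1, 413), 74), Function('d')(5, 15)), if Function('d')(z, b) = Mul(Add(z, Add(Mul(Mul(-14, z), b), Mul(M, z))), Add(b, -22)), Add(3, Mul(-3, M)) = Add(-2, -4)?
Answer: -2444190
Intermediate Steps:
M = 3 (M = Add(1, Mul(Rational(-1, 3), Add(-2, -4))) = Add(1, Mul(Rational(-1, 3), -6)) = Add(1, 2) = 3)
Function('d')(z, b) = Mul(Add(-22, b), Add(Mul(4, z), Mul(-14, b, z))) (Function('d')(z, b) = Mul(Add(z, Add(Mul(Mul(-14, z), b), Mul(3, z))), Add(b, -22)) = Mul(Add(z, Add(Mul(-14, b, z), Mul(3, z))), Add(-22, b)) = Mul(Add(z, Add(Mul(3, z), Mul(-14, b, z))), Add(-22, b)) = Mul(Add(Mul(4, z), Mul(-14, b, z)), Add(-22, b)) = Mul(Add(-22, b), Add(Mul(4, z), Mul(-14, b, z))))
Mul(Add(Mul(-1, 413), 74), Function('d')(5, 15)) = Mul(Add(Mul(-1, 413), 74), Mul(2, 5, Add(-44, Mul(-7, Pow(15, 2)), Mul(156, 15)))) = Mul(Add(-413, 74), Mul(2, 5, Add(-44, Mul(-7, 225), 2340))) = Mul(-339, Mul(2, 5, Add(-44, -1575, 2340))) = Mul(-339, Mul(2, 5, 721)) = Mul(-339, 7210) = -2444190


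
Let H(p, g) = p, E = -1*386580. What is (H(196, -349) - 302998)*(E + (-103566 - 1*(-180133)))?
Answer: 93872556426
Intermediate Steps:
E = -386580
(H(196, -349) - 302998)*(E + (-103566 - 1*(-180133))) = (196 - 302998)*(-386580 + (-103566 - 1*(-180133))) = -302802*(-386580 + (-103566 + 180133)) = -302802*(-386580 + 76567) = -302802*(-310013) = 93872556426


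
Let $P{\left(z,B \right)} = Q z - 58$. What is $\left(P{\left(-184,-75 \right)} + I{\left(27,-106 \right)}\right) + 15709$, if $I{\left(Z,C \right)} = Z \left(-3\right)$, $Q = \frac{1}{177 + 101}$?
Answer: $\frac{2164138}{139} \approx 15569.0$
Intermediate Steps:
$Q = \frac{1}{278} \approx 0.0035971$
$P{\left(z,B \right)} = -58 + \frac{z}{278}$ ($P{\left(z,B \right)} = \frac{z}{278} - 58 = -58 + \frac{z}{278}$)
$I{\left(Z,C \right)} = - 3 Z$
$\left(P{\left(-184,-75 \right)} + I{\left(27,-106 \right)}\right) + 15709 = \left(\left(-58 + \frac{1}{278} \left(-184\right)\right) - 81\right) + 15709 = \left(\left(-58 - \frac{92}{139}\right) - 81\right) + 15709 = \left(- \frac{8154}{139} - 81\right) + 15709 = - \frac{19413}{139} + 15709 = \frac{2164138}{139}$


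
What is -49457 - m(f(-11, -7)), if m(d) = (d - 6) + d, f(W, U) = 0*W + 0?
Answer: -49451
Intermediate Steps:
f(W, U) = 0 (f(W, U) = 0 + 0 = 0)
m(d) = -6 + 2*d (m(d) = (-6 + d) + d = -6 + 2*d)
-49457 - m(f(-11, -7)) = -49457 - (-6 + 2*0) = -49457 - (-6 + 0) = -49457 - 1*(-6) = -49457 + 6 = -49451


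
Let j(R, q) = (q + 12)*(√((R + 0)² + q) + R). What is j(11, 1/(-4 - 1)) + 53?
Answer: 914/5 + 118*√755/25 ≈ 312.49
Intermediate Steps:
j(R, q) = (12 + q)*(R + √(q + R²)) (j(R, q) = (12 + q)*(√(R² + q) + R) = (12 + q)*(√(q + R²) + R) = (12 + q)*(R + √(q + R²)))
j(11, 1/(-4 - 1)) + 53 = (12*11 + 12*√(1/(-4 - 1) + 11²) + 11/(-4 - 1) + √(1/(-4 - 1) + 11²)/(-4 - 1)) + 53 = (132 + 12*√(1/(-5) + 121) + 11/(-5) + √(1/(-5) + 121)/(-5)) + 53 = (132 + 12*√(-⅕ + 121) + 11*(-⅕) - √(-⅕ + 121)/5) + 53 = (132 + 12*√(604/5) - 11/5 - 2*√755/25) + 53 = (132 + 12*(2*√755/5) - 11/5 - 2*√755/25) + 53 = (132 + 24*√755/5 - 11/5 - 2*√755/25) + 53 = (649/5 + 118*√755/25) + 53 = 914/5 + 118*√755/25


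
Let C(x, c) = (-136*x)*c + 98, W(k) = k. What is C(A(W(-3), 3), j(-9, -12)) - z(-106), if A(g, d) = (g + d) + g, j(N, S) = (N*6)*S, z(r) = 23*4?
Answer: 264390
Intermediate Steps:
z(r) = 92
j(N, S) = 6*N*S (j(N, S) = (6*N)*S = 6*N*S)
A(g, d) = d + 2*g (A(g, d) = (d + g) + g = d + 2*g)
C(x, c) = 98 - 136*c*x (C(x, c) = -136*c*x + 98 = 98 - 136*c*x)
C(A(W(-3), 3), j(-9, -12)) - z(-106) = (98 - 136*6*(-9)*(-12)*(3 + 2*(-3))) - 1*92 = (98 - 136*648*(3 - 6)) - 92 = (98 - 136*648*(-3)) - 92 = (98 + 264384) - 92 = 264482 - 92 = 264390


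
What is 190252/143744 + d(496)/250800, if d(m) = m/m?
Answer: 745552271/563296800 ≈ 1.3236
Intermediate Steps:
d(m) = 1
190252/143744 + d(496)/250800 = 190252/143744 + 1/250800 = 190252*(1/143744) + 1*(1/250800) = 47563/35936 + 1/250800 = 745552271/563296800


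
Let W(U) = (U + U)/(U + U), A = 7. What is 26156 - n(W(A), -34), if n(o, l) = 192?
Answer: 25964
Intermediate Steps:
W(U) = 1 (W(U) = (2*U)/((2*U)) = (2*U)*(1/(2*U)) = 1)
26156 - n(W(A), -34) = 26156 - 1*192 = 26156 - 192 = 25964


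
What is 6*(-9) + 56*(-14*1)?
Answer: -838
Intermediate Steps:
6*(-9) + 56*(-14*1) = -54 + 56*(-14) = -54 - 784 = -838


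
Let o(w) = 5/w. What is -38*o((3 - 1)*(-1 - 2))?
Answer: 95/3 ≈ 31.667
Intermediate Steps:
-38*o((3 - 1)*(-1 - 2)) = -190/((3 - 1)*(-1 - 2)) = -190/(2*(-3)) = -190/(-6) = -190*(-1)/6 = -38*(-⅚) = 95/3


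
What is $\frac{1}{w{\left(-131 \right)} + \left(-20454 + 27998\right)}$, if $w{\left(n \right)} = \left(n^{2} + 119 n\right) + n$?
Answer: $\frac{1}{8985} \approx 0.0001113$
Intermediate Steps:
$w{\left(n \right)} = n^{2} + 120 n$
$\frac{1}{w{\left(-131 \right)} + \left(-20454 + 27998\right)} = \frac{1}{- 131 \left(120 - 131\right) + \left(-20454 + 27998\right)} = \frac{1}{\left(-131\right) \left(-11\right) + 7544} = \frac{1}{1441 + 7544} = \frac{1}{8985}$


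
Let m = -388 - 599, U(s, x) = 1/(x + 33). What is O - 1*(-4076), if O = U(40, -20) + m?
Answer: 40158/13 ≈ 3089.1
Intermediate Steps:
U(s, x) = 1/(33 + x)
m = -987
O = -12830/13 (O = 1/(33 - 20) - 987 = 1/13 - 987 = -12830/13 ≈ -986.92)
O - 1*(-4076) = -12830/13 - 1*(-4076) = -12830/13 + 4076 = 40158/13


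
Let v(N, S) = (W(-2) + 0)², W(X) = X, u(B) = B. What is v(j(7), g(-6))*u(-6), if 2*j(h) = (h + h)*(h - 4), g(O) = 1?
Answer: -24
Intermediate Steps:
j(h) = h*(-4 + h) (j(h) = ((h + h)*(h - 4))/2 = ((2*h)*(-4 + h))/2 = (2*h*(-4 + h))/2 = h*(-4 + h))
v(N, S) = 4 (v(N, S) = (-2 + 0)² = (-2)² = 4)
v(j(7), g(-6))*u(-6) = 4*(-6) = -24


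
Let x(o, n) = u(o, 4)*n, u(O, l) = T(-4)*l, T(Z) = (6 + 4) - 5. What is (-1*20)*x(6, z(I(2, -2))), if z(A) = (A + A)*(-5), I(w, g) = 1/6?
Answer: 2000/3 ≈ 666.67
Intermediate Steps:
T(Z) = 5 (T(Z) = 10 - 5 = 5)
I(w, g) = 1/6
u(O, l) = 5*l
z(A) = -10*A (z(A) = (2*A)*(-5) = -10*A)
x(o, n) = 20*n (x(o, n) = (5*4)*n = 20*n)
(-1*20)*x(6, z(I(2, -2))) = (-1*20)*(20*(-10*1/6)) = -400*(-5)/3 = -20*(-100/3) = 2000/3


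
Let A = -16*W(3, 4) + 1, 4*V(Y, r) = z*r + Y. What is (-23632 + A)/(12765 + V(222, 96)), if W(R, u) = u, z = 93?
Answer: -9478/6021 ≈ -1.5742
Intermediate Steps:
V(Y, r) = Y/4 + 93*r/4 (V(Y, r) = (93*r + Y)/4 = (Y + 93*r)/4 = Y/4 + 93*r/4)
A = -63 (A = -16*4 + 1 = -64 + 1 = -63)
(-23632 + A)/(12765 + V(222, 96)) = (-23632 - 63)/(12765 + ((1/4)*222 + (93/4)*96)) = -23695/(12765 + (111/2 + 2232)) = -23695/(12765 + 4575/2) = -23695/30105/2 = -23695*2/30105 = -9478/6021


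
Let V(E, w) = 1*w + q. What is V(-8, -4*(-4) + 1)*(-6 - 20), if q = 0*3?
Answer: -442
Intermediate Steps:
q = 0
V(E, w) = w (V(E, w) = 1*w + 0 = w + 0 = w)
V(-8, -4*(-4) + 1)*(-6 - 20) = (-4*(-4) + 1)*(-6 - 20) = (16 + 1)*(-26) = 17*(-26) = -442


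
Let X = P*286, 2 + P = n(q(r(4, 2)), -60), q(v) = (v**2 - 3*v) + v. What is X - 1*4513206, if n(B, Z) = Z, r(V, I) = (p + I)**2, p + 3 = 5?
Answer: -4530938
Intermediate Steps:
p = 2 (p = -3 + 5 = 2)
r(V, I) = (2 + I)**2
q(v) = v**2 - 2*v
P = -62 (P = -2 - 60 = -62)
X = -17732 (X = -62*286 = -17732)
X - 1*4513206 = -17732 - 1*4513206 = -17732 - 4513206 = -4530938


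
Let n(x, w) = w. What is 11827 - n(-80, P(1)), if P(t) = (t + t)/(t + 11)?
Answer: 70961/6 ≈ 11827.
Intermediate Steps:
P(t) = 2*t/(11 + t) (P(t) = (2*t)/(11 + t) = 2*t/(11 + t))
11827 - n(-80, P(1)) = 11827 - 2/(11 + 1) = 11827 - 2/12 = 11827 - 1*⅙ = 11827 - ⅙ = 70961/6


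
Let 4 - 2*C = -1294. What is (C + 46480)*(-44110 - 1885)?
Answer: -2167698355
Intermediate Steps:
C = 649 (C = 2 - ½*(-1294) = 2 + 647 = 649)
(C + 46480)*(-44110 - 1885) = (649 + 46480)*(-44110 - 1885) = 47129*(-45995) = -2167698355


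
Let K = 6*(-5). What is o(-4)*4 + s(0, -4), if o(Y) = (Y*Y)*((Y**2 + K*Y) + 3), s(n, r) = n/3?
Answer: 8896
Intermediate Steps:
K = -30
s(n, r) = n/3 (s(n, r) = n*(1/3) = n/3)
o(Y) = Y**2*(3 + Y**2 - 30*Y) (o(Y) = (Y*Y)*((Y**2 - 30*Y) + 3) = Y**2*(3 + Y**2 - 30*Y))
o(-4)*4 + s(0, -4) = ((-4)**2*(3 + (-4)**2 - 30*(-4)))*4 + (1/3)*0 = (16*(3 + 16 + 120))*4 + 0 = (16*139)*4 + 0 = 2224*4 + 0 = 8896 + 0 = 8896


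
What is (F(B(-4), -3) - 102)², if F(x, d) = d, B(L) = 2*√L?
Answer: 11025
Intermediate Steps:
(F(B(-4), -3) - 102)² = (-3 - 102)² = (-105)² = 11025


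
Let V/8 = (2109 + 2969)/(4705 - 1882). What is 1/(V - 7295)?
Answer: -2823/20553161 ≈ -0.00013735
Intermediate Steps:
V = 40624/2823 (V = 8*((2109 + 2969)/(4705 - 1882)) = 8*(5078/2823) = 40624/2823 ≈ 14.390)
1/(V - 7295) = 1/(40624/2823 - 7295) = 1/(-20553161/2823) = -2823/20553161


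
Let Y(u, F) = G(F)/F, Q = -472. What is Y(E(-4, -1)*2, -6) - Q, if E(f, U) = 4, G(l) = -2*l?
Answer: 470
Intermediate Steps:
Y(u, F) = -2 (Y(u, F) = (-2*F)/F = -2)
Y(E(-4, -1)*2, -6) - Q = -2 - 1*(-472) = -2 + 472 = 470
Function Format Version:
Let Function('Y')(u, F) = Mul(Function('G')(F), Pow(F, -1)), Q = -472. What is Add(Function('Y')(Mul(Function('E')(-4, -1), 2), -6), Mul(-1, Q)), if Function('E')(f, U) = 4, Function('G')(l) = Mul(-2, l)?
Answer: 470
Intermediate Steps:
Function('Y')(u, F) = -2 (Function('Y')(u, F) = Mul(Mul(-2, F), Pow(F, -1)) = -2)
Add(Function('Y')(Mul(Function('E')(-4, -1), 2), -6), Mul(-1, Q)) = Add(-2, Mul(-1, -472)) = Add(-2, 472) = 470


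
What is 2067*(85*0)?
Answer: 0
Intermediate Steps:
2067*(85*0) = 2067*0 = 0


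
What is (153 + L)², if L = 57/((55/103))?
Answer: 204089796/3025 ≈ 67468.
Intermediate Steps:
L = 5871/55 (L = 57/((55*(1/103))) = 57/(55/103) = 57*(103/55) = 5871/55 ≈ 106.75)
(153 + L)² = (153 + 5871/55)² = (14286/55)² = 204089796/3025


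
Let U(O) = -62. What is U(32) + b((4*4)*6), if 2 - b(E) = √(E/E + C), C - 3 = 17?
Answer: -60 - √21 ≈ -64.583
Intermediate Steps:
C = 20 (C = 3 + 17 = 20)
b(E) = 2 - √21 (b(E) = 2 - √(E/E + 20) = 2 - √(1 + 20) = 2 - √21)
U(32) + b((4*4)*6) = -62 + (2 - √21) = -60 - √21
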